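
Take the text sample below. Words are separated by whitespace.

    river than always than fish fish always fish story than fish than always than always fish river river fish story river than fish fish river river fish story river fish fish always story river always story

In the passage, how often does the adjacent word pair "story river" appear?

3

Scanning the 35 overlapping bigram windows for "story river":
  position 20–21: story river
  position 28–29: story river
  position 33–34: story river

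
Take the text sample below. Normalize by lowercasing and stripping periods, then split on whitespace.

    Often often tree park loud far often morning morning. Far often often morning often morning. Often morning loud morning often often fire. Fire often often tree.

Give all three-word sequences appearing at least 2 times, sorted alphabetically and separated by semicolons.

morning often morning; often morning often; often often tree

Trigram counts meeting the condition (at least 2 times):
  morning often morning: 2
  often morning often: 2
  often often tree: 2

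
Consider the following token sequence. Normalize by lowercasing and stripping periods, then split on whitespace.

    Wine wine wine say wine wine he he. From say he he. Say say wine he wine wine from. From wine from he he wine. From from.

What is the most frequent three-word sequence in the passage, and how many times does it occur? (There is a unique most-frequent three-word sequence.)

"wine from from", 2 times

Trigram frequencies (highest first):
  wine from from: 2
  wine wine wine: 1
  wine wine say: 1
  wine say wine: 1
  say wine wine: 1
  wine wine he: 1
  … (18 more, each ≤ 1)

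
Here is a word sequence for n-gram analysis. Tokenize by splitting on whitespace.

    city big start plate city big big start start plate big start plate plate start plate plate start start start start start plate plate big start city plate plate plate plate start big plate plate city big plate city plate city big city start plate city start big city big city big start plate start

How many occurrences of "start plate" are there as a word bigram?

Scanning the 54 overlapping bigram windows for "start plate":
  position 3–4: start plate
  position 9–10: start plate
  position 12–13: start plate
  position 15–16: start plate
  position 22–23: start plate
  position 44–45: start plate
  position 53–54: start plate

7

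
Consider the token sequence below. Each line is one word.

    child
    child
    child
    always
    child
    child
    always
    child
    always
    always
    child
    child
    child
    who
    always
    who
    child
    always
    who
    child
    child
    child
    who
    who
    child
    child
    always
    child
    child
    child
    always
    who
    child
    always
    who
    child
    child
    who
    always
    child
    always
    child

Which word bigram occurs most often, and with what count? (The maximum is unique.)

Bigram frequencies (highest first):
  child child: 11
  child always: 8
  always child: 6
  who child: 5
  always who: 4
  child who: 3
  … (3 more, each ≤ 2)

"child child", 11 times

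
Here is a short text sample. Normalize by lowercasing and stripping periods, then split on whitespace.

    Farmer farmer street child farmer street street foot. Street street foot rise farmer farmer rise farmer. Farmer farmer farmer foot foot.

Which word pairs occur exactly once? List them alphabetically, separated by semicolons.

Bigram counts meeting the condition (exactly once):
  child farmer: 1
  farmer foot: 1
  farmer rise: 1
  foot foot: 1
  foot rise: 1
  foot street: 1
  street child: 1

child farmer; farmer foot; farmer rise; foot foot; foot rise; foot street; street child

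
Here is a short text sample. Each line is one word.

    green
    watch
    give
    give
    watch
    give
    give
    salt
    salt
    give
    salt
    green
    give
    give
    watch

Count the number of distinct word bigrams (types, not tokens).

9

15 tokens → 14 bigram windows in total.
Repeated bigrams (each contributes count−1 duplicates):
  give give: 3
  give salt: 2
  give watch: 2
  watch give: 2
5 duplicate windows → 14 − 5 = 9 distinct.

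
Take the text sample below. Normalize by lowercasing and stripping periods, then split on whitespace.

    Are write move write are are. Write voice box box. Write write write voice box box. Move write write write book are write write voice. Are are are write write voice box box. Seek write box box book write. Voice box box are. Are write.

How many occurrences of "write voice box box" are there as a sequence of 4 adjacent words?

4

Scanning the 42 overlapping 4-gram windows for "write voice box box":
  position 7–10: write voice box box
  position 13–16: write voice box box
  position 30–33: write voice box box
  position 39–42: write voice box box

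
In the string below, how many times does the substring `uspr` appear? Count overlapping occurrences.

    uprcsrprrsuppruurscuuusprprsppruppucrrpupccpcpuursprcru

Sliding a length-4 window over the 55 characters (52 positions):
  position 22–25: uspr

1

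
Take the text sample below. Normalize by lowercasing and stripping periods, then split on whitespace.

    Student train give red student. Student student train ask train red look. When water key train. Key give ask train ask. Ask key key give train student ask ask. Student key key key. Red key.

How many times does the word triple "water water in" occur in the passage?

0

Scanning the 33 overlapping trigram windows for "water water in":
  (none found)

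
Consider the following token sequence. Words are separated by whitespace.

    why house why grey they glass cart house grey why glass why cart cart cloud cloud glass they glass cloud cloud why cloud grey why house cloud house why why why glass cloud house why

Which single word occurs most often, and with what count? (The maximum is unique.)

"why", 10 times

Unigram frequencies (highest first):
  why: 10
  cloud: 7
  house: 5
  glass: 5
  grey: 3
  cart: 3
  … (1 more, each ≤ 2)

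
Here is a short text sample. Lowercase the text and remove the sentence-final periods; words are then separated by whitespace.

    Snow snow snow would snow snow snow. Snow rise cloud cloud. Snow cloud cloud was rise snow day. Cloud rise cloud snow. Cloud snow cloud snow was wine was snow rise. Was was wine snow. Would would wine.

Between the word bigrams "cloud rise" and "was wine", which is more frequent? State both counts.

"cloud rise": 1 occurrence
"was wine": 2 occurrences

"was wine" (2 vs 1)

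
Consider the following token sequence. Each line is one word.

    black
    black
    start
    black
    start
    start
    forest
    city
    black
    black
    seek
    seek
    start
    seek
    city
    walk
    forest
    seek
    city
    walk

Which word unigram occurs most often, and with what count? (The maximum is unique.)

Unigram frequencies (highest first):
  black: 5
  start: 4
  seek: 4
  city: 3
  forest: 2
  walk: 2

"black", 5 times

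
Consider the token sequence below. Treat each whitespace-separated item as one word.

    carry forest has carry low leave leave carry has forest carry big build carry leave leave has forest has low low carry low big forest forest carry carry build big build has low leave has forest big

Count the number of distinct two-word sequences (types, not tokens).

37 tokens → 36 bigram windows in total.
Repeated bigrams (each contributes count−1 duplicates):
  has forest: 3
  big build: 2
  carry low: 2
  forest carry: 2
  forest has: 2
  has low: 2
  leave has: 2
  leave leave: 2
  … (1 more repeated)
10 duplicate windows → 36 − 10 = 26 distinct.

26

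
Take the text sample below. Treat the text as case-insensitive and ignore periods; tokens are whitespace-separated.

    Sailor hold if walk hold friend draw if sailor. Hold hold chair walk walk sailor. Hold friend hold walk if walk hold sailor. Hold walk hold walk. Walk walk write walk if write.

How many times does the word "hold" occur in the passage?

9

Scanning the 33 tokens for "hold":
  position 2: hold
  position 5: hold
  position 10: hold
  position 11: hold
  position 16: hold
  position 18: hold
  position 22: hold
  position 24: hold
  position 26: hold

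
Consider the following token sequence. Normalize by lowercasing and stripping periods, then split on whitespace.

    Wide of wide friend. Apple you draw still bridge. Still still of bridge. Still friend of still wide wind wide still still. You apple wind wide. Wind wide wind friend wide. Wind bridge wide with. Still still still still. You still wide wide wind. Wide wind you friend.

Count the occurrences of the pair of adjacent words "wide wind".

Scanning the 47 overlapping bigram windows for "wide wind":
  position 18–19: wide wind
  position 26–27: wide wind
  position 28–29: wide wind
  position 31–32: wide wind
  position 43–44: wide wind
  position 45–46: wide wind

6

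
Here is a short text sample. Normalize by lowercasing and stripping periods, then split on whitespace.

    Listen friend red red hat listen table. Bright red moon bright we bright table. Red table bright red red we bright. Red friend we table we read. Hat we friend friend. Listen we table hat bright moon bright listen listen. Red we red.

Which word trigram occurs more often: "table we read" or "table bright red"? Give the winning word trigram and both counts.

"table we read": 1 occurrence
"table bright red": 2 occurrences

"table bright red" (2 vs 1)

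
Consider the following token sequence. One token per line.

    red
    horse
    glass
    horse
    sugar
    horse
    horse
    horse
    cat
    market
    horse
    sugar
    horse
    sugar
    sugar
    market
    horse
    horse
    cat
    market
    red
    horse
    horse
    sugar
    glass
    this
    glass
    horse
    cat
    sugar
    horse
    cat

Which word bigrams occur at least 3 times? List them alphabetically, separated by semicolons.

horse cat; horse horse; horse sugar; sugar horse

Bigram counts meeting the condition (at least 3 times):
  horse cat: 4
  horse horse: 4
  horse sugar: 4
  sugar horse: 3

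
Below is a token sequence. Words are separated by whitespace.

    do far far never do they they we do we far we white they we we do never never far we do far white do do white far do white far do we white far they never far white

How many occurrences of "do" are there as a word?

Scanning the 39 tokens for "do":
  position 1: do
  position 5: do
  position 9: do
  position 17: do
  position 22: do
  position 25: do
  position 26: do
  position 29: do
  position 32: do

9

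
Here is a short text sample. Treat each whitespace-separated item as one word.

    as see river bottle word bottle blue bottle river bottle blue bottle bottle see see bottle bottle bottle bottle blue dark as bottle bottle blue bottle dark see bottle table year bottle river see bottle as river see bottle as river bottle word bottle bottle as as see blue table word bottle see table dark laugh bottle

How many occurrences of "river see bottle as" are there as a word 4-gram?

2

Scanning the 54 overlapping 4-gram windows for "river see bottle as":
  position 33–36: river see bottle as
  position 37–40: river see bottle as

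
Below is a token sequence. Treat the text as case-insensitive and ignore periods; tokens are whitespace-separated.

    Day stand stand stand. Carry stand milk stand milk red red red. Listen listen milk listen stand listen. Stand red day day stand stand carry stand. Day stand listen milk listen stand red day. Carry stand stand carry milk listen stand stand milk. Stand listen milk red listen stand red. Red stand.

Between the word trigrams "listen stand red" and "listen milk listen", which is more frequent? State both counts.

"listen stand red" (3 vs 2)

"listen stand red": 3 occurrences
"listen milk listen": 2 occurrences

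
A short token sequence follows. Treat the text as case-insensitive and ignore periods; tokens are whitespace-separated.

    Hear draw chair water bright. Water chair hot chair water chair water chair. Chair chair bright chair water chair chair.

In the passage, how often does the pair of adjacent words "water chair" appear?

Scanning the 19 overlapping bigram windows for "water chair":
  position 6–7: water chair
  position 10–11: water chair
  position 12–13: water chair
  position 18–19: water chair

4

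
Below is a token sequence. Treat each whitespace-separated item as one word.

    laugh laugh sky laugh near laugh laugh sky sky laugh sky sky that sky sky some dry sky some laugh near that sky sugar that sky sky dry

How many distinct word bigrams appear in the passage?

28 tokens → 27 bigram windows in total.
Repeated bigrams (each contributes count−1 duplicates):
  sky sky: 4
  laugh sky: 3
  that sky: 3
  laugh laugh: 2
  laugh near: 2
  sky laugh: 2
  sky some: 2
11 duplicate windows → 27 − 11 = 16 distinct.

16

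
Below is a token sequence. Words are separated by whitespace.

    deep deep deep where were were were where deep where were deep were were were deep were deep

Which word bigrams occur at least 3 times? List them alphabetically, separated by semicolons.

Bigram counts meeting the condition (at least 3 times):
  were deep: 3
  were were: 4

were deep; were were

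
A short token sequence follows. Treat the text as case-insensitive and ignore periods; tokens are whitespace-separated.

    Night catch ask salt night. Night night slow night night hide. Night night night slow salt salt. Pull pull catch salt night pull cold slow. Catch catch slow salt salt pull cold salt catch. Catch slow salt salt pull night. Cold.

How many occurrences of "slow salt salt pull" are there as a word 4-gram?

Scanning the 38 overlapping 4-gram windows for "slow salt salt pull":
  position 15–18: slow salt salt pull
  position 28–31: slow salt salt pull
  position 36–39: slow salt salt pull

3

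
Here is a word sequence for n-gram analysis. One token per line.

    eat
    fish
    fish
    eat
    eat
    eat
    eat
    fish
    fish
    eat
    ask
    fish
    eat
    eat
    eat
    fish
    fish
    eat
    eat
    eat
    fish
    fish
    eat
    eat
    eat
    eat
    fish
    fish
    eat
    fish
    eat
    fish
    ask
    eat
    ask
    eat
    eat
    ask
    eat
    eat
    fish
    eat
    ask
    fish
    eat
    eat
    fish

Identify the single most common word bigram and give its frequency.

"eat eat", 13 times

Bigram frequencies (highest first):
  eat eat: 13
  eat fish: 9
  fish eat: 9
  fish fish: 5
  eat ask: 4
  ask eat: 3
  … (2 more, each ≤ 2)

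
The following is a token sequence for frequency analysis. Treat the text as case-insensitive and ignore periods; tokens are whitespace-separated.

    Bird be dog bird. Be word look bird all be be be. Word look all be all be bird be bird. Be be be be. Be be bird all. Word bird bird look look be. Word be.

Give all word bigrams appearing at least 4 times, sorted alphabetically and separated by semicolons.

Bigram counts meeting the condition (at least 4 times):
  be be: 7
  bird be: 4

be be; bird be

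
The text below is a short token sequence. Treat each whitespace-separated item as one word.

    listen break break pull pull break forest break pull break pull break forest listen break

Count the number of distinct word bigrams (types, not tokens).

15 tokens → 14 bigram windows in total.
Repeated bigrams (each contributes count−1 duplicates):
  break pull: 3
  pull break: 3
  break forest: 2
  listen break: 2
6 duplicate windows → 14 − 6 = 8 distinct.

8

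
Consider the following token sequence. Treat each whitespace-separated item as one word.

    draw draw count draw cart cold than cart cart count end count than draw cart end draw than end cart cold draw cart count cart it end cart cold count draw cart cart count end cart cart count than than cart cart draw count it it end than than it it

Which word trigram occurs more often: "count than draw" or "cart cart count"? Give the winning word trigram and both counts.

"cart cart count" (3 vs 1)

"count than draw": 1 occurrence
"cart cart count": 3 occurrences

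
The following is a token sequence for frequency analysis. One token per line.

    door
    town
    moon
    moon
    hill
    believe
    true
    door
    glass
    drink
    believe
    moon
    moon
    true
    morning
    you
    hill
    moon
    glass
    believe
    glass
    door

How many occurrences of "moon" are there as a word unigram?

5

Scanning the 22 tokens for "moon":
  position 3: moon
  position 4: moon
  position 12: moon
  position 13: moon
  position 18: moon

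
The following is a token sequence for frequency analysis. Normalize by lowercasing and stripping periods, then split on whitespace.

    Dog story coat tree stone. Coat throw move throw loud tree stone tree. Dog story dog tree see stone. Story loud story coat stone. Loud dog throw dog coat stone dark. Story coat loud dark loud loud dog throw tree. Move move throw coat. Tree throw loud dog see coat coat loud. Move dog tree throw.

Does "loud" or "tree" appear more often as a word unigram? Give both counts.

"loud": 8 occurrences
"tree": 7 occurrences

"loud" (8 vs 7)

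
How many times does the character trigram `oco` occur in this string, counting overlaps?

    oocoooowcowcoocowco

2

Sliding a length-3 window over the 19 characters (17 positions):
  position 2–4: oco
  position 14–16: oco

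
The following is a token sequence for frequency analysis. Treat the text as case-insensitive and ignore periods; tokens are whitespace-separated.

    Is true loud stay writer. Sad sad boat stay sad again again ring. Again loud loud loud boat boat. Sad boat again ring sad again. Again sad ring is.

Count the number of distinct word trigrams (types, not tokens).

29 tokens → 27 trigram windows in total.
Repeated trigrams (each contributes count−1 duplicates):
  sad again again: 2
1 duplicate windows → 27 − 1 = 26 distinct.

26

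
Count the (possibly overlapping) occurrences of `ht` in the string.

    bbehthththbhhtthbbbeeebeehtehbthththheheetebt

7

Sliding a length-2 window over the 45 characters (44 positions):
  position 4–5: ht
  position 6–7: ht
  position 8–9: ht
  position 13–14: ht
  position 26–27: ht
  position 32–33: ht
  position 34–35: ht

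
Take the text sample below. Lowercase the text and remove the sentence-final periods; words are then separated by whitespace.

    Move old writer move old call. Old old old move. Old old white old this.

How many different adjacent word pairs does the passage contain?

15 tokens → 14 bigram windows in total.
Repeated bigrams (each contributes count−1 duplicates):
  move old: 3
  old old: 3
4 duplicate windows → 14 − 4 = 10 distinct.

10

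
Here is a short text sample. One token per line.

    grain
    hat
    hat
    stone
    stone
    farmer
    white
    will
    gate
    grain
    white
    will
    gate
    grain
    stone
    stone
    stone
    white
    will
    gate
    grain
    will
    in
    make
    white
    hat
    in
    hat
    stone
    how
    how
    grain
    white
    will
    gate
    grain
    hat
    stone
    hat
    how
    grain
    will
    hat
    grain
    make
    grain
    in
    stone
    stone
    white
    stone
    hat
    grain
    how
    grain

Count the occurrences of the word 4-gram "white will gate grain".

4

Scanning the 52 overlapping 4-gram windows for "white will gate grain":
  position 7–10: white will gate grain
  position 11–14: white will gate grain
  position 18–21: white will gate grain
  position 33–36: white will gate grain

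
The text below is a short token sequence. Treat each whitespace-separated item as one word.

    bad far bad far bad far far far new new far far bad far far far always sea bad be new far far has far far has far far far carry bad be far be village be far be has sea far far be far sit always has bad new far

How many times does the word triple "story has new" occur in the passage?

0

Scanning the 49 overlapping trigram windows for "story has new":
  (none found)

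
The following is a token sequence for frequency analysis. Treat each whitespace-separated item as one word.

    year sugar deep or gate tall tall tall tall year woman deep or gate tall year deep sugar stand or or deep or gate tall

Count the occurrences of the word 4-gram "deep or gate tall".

Scanning the 22 overlapping 4-gram windows for "deep or gate tall":
  position 3–6: deep or gate tall
  position 12–15: deep or gate tall
  position 22–25: deep or gate tall

3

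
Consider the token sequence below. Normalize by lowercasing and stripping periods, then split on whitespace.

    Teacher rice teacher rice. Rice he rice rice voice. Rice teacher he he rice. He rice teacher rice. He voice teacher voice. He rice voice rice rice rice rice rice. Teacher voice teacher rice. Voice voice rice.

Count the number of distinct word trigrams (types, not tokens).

30

37 tokens → 35 trigram windows in total.
Repeated trigrams (each contributes count−1 duplicates):
  rice rice rice: 3
  rice he rice: 2
  rice teacher rice: 2
  rice voice rice: 2
5 duplicate windows → 35 − 5 = 30 distinct.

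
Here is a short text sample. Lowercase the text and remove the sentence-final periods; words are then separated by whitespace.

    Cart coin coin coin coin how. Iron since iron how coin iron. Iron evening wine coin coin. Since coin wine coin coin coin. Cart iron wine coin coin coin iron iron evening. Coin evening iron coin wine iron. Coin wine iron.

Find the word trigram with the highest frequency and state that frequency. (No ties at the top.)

Trigram frequencies (highest first):
  coin coin coin: 4
  wine coin coin: 3
  coin iron iron: 2
  iron iron evening: 2
  iron coin wine: 2
  coin wine iron: 2
  … (24 more, each ≤ 1)

"coin coin coin", 4 times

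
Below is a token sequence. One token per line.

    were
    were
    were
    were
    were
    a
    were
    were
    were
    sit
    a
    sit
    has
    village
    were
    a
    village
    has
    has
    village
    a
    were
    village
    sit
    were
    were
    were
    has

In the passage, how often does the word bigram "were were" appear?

Scanning the 27 overlapping bigram windows for "were were":
  position 1–2: were were
  position 2–3: were were
  position 3–4: were were
  position 4–5: were were
  position 7–8: were were
  position 8–9: were were
  position 25–26: were were
  position 26–27: were were

8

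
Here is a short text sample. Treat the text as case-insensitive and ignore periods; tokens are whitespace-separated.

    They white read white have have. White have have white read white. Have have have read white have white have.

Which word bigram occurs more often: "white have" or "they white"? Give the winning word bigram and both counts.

"white have" (5 vs 1)

"white have": 5 occurrences
"they white": 1 occurrence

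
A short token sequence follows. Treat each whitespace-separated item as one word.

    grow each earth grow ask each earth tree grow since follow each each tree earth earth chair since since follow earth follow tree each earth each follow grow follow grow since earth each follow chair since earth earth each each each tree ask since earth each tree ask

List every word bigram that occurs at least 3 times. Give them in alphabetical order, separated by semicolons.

Bigram counts meeting the condition (at least 3 times):
  each each: 3
  each earth: 3
  each tree: 3
  earth each: 4
  since earth: 3

each each; each earth; each tree; earth each; since earth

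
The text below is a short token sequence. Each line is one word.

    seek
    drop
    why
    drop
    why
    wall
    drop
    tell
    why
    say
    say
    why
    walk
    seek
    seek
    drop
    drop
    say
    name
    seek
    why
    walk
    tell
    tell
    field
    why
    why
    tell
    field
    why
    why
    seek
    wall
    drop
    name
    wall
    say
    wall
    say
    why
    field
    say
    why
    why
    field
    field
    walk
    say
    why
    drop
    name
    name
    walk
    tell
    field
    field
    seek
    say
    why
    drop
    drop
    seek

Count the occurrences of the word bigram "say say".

Scanning the 61 overlapping bigram windows for "say say":
  position 10–11: say say

1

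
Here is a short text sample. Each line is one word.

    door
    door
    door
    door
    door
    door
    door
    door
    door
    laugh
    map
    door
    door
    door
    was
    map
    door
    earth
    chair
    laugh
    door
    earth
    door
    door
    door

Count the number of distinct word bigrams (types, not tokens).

11

25 tokens → 24 bigram windows in total.
Repeated bigrams (each contributes count−1 duplicates):
  door door: 12
  door earth: 2
  map door: 2
13 duplicate windows → 24 − 13 = 11 distinct.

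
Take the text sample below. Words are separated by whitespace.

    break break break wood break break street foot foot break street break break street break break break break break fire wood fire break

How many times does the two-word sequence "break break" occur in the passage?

Scanning the 22 overlapping bigram windows for "break break":
  position 1–2: break break
  position 2–3: break break
  position 5–6: break break
  position 12–13: break break
  position 15–16: break break
  position 16–17: break break
  position 17–18: break break
  position 18–19: break break

8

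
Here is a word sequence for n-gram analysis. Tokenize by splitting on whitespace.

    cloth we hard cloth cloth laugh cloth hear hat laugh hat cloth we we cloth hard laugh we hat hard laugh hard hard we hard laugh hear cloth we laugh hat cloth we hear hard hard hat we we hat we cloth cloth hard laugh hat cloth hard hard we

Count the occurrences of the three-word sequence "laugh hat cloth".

3

Scanning the 48 overlapping trigram windows for "laugh hat cloth":
  position 10–12: laugh hat cloth
  position 30–32: laugh hat cloth
  position 45–47: laugh hat cloth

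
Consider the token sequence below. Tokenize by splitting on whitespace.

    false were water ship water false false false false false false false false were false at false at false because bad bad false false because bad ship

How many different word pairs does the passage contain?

27 tokens → 26 bigram windows in total.
Repeated bigrams (each contributes count−1 duplicates):
  false false: 8
  at false: 2
  because bad: 2
  false at: 2
  false because: 2
  false were: 2
12 duplicate windows → 26 − 12 = 14 distinct.

14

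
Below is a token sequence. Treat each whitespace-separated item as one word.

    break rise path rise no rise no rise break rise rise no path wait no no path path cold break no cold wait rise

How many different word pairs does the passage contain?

18

24 tokens → 23 bigram windows in total.
Repeated bigrams (each contributes count−1 duplicates):
  rise no: 3
  break rise: 2
  no path: 2
  no rise: 2
5 duplicate windows → 23 − 5 = 18 distinct.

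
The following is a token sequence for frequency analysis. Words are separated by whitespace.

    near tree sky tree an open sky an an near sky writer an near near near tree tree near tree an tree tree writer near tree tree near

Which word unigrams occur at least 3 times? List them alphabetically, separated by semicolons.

Unigram counts meeting the condition (at least 3 times):
  an: 5
  near: 8
  sky: 3
  tree: 9

an; near; sky; tree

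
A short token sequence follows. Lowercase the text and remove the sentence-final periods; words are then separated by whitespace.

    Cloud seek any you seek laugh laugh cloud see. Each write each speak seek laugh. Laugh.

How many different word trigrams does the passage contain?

13

16 tokens → 14 trigram windows in total.
Repeated trigrams (each contributes count−1 duplicates):
  seek laugh laugh: 2
1 duplicate windows → 14 − 1 = 13 distinct.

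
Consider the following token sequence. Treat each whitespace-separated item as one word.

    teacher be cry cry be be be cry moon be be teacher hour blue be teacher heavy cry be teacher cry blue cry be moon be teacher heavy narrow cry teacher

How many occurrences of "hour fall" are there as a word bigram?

Scanning the 30 overlapping bigram windows for "hour fall":
  (none found)

0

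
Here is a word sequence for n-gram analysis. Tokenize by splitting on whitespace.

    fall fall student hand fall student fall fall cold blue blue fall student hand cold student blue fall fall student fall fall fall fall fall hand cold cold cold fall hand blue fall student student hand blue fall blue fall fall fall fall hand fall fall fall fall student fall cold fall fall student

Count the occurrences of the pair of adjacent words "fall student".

7

Scanning the 53 overlapping bigram windows for "fall student":
  position 2–3: fall student
  position 5–6: fall student
  position 12–13: fall student
  position 19–20: fall student
  position 33–34: fall student
  position 48–49: fall student
  position 53–54: fall student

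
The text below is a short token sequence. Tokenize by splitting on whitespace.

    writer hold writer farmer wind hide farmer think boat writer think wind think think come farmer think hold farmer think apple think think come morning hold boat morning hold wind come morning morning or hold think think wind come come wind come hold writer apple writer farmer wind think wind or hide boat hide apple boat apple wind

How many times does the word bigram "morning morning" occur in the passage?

1

Scanning the 57 overlapping bigram windows for "morning morning":
  position 32–33: morning morning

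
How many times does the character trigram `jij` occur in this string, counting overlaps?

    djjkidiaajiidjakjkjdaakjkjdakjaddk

Sliding a length-3 window over the 34 characters (32 positions):
  (no match at any position)

0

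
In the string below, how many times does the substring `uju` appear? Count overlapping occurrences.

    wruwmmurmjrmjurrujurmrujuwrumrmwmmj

Sliding a length-3 window over the 35 characters (33 positions):
  position 17–19: uju
  position 23–25: uju

2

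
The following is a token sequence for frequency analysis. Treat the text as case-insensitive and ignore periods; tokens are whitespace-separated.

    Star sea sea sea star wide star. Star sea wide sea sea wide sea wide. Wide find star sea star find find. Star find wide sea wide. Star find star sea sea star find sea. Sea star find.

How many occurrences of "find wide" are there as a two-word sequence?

Scanning the 37 overlapping bigram windows for "find wide":
  position 24–25: find wide

1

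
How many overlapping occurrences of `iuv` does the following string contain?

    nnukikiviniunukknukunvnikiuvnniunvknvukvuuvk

1

Sliding a length-3 window over the 44 characters (42 positions):
  position 26–28: iuv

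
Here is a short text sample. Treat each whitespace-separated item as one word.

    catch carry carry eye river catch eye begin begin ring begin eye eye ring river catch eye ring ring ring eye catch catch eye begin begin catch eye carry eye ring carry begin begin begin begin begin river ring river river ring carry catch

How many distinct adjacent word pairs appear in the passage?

44 tokens → 43 bigram windows in total.
Repeated bigrams (each contributes count−1 duplicates):
  begin begin: 6
  catch eye: 4
  eye ring: 3
  carry eye: 2
  eye begin: 2
  ring carry: 2
  ring ring: 2
  ring river: 2
  … (2 more repeated)
17 duplicate windows → 43 − 17 = 26 distinct.

26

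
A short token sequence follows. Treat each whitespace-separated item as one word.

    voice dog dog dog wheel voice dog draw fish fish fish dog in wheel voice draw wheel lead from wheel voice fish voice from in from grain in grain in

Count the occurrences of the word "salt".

0

Scanning the 30 tokens for "salt":
  (none found)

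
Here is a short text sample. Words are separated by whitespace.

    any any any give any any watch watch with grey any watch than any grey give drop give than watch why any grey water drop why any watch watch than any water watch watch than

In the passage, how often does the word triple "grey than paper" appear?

Scanning the 33 overlapping trigram windows for "grey than paper":
  (none found)

0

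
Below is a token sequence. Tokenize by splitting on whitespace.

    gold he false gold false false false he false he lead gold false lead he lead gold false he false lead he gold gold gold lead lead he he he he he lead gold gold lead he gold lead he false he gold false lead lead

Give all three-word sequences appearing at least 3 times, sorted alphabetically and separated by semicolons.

Trigram counts meeting the condition (at least 3 times):
  he he he: 3
  he lead gold: 3

he he he; he lead gold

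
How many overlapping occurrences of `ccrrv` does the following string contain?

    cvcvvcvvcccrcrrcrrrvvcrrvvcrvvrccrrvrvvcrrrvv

Sliding a length-5 window over the 45 characters (41 positions):
  position 32–36: ccrrv

1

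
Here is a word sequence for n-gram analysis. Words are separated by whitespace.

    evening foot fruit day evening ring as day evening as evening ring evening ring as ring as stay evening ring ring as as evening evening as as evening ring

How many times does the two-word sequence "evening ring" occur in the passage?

5

Scanning the 28 overlapping bigram windows for "evening ring":
  position 5–6: evening ring
  position 11–12: evening ring
  position 13–14: evening ring
  position 19–20: evening ring
  position 28–29: evening ring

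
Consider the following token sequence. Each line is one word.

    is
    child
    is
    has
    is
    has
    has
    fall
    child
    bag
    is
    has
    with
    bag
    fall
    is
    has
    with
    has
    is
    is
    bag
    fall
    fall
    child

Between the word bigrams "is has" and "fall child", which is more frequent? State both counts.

"is has": 4 occurrences
"fall child": 2 occurrences

"is has" (4 vs 2)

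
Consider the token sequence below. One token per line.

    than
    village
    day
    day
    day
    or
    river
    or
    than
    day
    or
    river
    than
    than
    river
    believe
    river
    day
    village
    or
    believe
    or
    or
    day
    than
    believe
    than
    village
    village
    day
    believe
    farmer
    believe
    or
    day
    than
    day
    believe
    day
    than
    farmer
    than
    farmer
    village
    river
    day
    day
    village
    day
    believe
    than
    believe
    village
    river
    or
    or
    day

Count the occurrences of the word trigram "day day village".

1

Scanning the 55 overlapping trigram windows for "day day village":
  position 46–48: day day village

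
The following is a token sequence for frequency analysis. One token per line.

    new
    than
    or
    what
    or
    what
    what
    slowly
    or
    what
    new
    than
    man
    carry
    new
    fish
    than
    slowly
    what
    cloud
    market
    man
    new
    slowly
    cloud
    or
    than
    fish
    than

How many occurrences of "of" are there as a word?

Scanning the 29 tokens for "of":
  (none found)

0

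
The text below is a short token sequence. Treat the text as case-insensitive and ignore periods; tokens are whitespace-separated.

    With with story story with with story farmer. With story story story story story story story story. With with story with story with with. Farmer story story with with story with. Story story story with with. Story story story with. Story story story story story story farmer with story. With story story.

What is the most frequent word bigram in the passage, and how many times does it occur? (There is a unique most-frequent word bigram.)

"story story", 19 times

Bigram frequencies (highest first):
  story story: 19
  with story: 11
  story with: 9
  with with: 6
  story farmer: 2
  farmer with: 2
  … (2 more, each ≤ 1)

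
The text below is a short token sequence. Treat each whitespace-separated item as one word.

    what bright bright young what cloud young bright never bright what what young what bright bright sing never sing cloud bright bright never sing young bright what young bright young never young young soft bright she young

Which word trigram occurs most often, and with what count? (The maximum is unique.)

Trigram frequencies (highest first):
  what bright bright: 2
  bright bright young: 1
  bright young what: 1
  young what cloud: 1
  what cloud young: 1
  cloud young bright: 1
  … (28 more, each ≤ 1)

"what bright bright", 2 times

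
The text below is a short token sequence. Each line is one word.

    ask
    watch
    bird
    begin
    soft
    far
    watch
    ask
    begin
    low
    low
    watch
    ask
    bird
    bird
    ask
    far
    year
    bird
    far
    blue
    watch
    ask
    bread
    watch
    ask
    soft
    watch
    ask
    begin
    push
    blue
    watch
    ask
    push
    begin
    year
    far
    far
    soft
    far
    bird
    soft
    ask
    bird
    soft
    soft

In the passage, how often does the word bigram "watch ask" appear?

6

Scanning the 46 overlapping bigram windows for "watch ask":
  position 7–8: watch ask
  position 12–13: watch ask
  position 22–23: watch ask
  position 25–26: watch ask
  position 28–29: watch ask
  position 33–34: watch ask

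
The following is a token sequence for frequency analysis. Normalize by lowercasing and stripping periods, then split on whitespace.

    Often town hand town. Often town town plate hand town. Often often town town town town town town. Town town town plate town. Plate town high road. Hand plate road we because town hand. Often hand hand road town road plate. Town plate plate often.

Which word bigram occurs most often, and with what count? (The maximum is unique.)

Bigram frequencies (highest first):
  town town: 9
  town plate: 4
  often town: 3
  plate town: 3
  town hand: 2
  hand town: 2
  … (20 more, each ≤ 2)

"town town", 9 times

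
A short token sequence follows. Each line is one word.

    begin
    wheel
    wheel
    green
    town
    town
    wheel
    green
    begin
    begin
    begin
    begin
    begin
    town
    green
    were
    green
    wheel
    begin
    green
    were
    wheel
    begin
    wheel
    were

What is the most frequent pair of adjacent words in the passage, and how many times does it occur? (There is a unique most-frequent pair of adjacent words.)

"begin begin", 4 times

Bigram frequencies (highest first):
  begin begin: 4
  begin wheel: 2
  wheel green: 2
  green were: 2
  wheel begin: 2
  wheel wheel: 1
  … (11 more, each ≤ 1)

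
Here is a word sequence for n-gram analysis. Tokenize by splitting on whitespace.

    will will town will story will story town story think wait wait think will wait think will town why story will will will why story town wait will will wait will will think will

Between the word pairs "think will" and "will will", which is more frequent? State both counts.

"think will": 3 occurrences
"will will": 5 occurrences

"will will" (5 vs 3)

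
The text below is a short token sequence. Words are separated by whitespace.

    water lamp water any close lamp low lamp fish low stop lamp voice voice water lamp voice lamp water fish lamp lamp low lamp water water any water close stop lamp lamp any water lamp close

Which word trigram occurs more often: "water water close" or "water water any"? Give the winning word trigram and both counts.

"water water close": 0 occurrences
"water water any": 1 occurrence

"water water any" (1 vs 0)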